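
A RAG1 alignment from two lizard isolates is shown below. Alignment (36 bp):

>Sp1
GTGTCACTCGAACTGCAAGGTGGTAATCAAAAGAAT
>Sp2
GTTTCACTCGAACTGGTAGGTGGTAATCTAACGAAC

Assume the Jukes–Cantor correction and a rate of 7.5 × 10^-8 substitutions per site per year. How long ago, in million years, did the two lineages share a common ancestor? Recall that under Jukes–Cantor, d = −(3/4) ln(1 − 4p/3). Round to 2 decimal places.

1.26

The sequences differ at 6 of 36 sites (3, 16, 17, 29, 32, 36), so p = 6/36 ≈ 0.166667.
d = −(3/4) ln(1 − 4p/3) = −0.75 ln(1 − 0.222223) = −0.75 ln(0.777777)
  = −0.75 × (-0.251315) = 0.188486 substitutions/site.
Under a molecular clock d = 2μt, so t = d/(2μ) = 0.188486 / (2 × 7.5 × 10^-8) = 1.26 million years.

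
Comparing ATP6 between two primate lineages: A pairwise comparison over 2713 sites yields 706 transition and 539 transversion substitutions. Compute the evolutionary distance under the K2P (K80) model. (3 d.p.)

P = 706/2713 ≈ 0.260229 and Q = 539/2713 ≈ 0.198673.
Under the Kimura two-parameter model, d = −½ ln(1 − 2P − Q) − ¼ ln(1 − 2Q).
1 − 2P − Q = 0.280869, giving −½ ln(0.280869) = 0.634933.
1 − 2Q = 0.602654, giving −¼ ln(0.602654) = 0.126603.
d = 0.634933 + 0.126603 = 0.761536.

0.762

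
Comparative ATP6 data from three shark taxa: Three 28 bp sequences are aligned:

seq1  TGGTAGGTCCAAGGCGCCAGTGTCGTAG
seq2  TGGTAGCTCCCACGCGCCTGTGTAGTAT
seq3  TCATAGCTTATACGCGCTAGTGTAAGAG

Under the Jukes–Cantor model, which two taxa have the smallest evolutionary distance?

seq1 and seq2

seq1–seq2: 6/28 differ, p = 0.214, d = 0.252.
seq1–seq3: 11/28 differ, p = 0.393, d = 0.556.
seq2–seq3: 10/28 differ, p = 0.357, d = 0.485.
The smallest distance is between seq1 and seq2.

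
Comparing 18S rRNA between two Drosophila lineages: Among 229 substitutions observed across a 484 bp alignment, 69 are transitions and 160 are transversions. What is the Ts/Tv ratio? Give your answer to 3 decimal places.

0.431

R = 69/160 = 0.43125 ≈ 0.431 (to 3 d.p.).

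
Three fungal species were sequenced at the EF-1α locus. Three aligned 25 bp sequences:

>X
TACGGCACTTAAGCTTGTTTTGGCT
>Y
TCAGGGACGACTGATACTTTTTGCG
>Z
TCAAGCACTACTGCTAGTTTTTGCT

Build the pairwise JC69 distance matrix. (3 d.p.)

d(X,Y) = 0.766, d(X,Z) = 0.417, d(Y,Z) = 0.289

X–Y: 12/25 sites differ → p = 0.48, d = −0.75 ln(1 − 0.64) = 0.766238 ≈ 0.766.
X–Z: 8/25 sites differ → p = 0.32, d = −0.75 ln(1 − 0.426667) = 0.417216 ≈ 0.417.
Y–Z: 6/25 sites differ → p = 0.24, d = −0.75 ln(1 − 0.32) = 0.289247 ≈ 0.289.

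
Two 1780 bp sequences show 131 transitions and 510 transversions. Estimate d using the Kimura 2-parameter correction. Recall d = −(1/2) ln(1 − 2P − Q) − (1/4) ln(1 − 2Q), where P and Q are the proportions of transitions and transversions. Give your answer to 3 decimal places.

0.497

P = 131/1780 ≈ 0.073596 and Q = 510/1780 ≈ 0.286517.
Under the Kimura two-parameter model, d = −½ ln(1 − 2P − Q) − ¼ ln(1 − 2Q).
1 − 2P − Q = 0.566291, giving −½ ln(0.566291) = 0.284324.
1 − 2Q = 0.426966, giving −¼ ln(0.426966) = 0.212763.
d = 0.284324 + 0.212763 = 0.497087.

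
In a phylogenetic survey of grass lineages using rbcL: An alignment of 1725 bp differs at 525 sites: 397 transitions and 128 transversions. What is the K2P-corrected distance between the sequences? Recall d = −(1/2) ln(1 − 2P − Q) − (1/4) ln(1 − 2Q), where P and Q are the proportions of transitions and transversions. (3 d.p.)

0.422

P = 397/1725 ≈ 0.230145 and Q = 128/1725 ≈ 0.074203.
Under the Kimura two-parameter model, d = −½ ln(1 − 2P − Q) − ¼ ln(1 − 2Q).
1 − 2P − Q = 0.465507, giving −½ ln(0.465507) = 0.382314.
1 − 2Q = 0.851594, giving −¼ ln(0.851594) = 0.040161.
d = 0.382314 + 0.040161 = 0.422475.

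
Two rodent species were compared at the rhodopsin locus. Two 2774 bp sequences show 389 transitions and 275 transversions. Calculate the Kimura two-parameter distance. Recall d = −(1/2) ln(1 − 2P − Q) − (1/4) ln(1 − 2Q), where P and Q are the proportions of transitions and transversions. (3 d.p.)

P = 389/2774 ≈ 0.140231 and Q = 275/2774 ≈ 0.099135.
Under the Kimura two-parameter model, d = −½ ln(1 − 2P − Q) − ¼ ln(1 − 2Q).
1 − 2P − Q = 0.620403, giving −½ ln(0.620403) = 0.238693.
1 − 2Q = 0.80173, giving −¼ ln(0.80173) = 0.055246.
d = 0.238693 + 0.055246 = 0.293939.

0.294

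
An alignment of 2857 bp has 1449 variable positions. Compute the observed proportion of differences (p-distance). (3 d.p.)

0.507

p = 1449/2857 = 0.507175… ≈ 0.507 (to 3 d.p.).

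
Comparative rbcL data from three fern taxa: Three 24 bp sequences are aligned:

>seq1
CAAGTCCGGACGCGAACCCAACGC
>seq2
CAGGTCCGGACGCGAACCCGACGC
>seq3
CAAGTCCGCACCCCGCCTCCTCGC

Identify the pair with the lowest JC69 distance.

seq1 and seq2

seq1–seq2: 2/24 differ, p = 0.083, d = 0.088.
seq1–seq3: 8/24 differ, p = 0.333, d = 0.441.
seq2–seq3: 9/24 differ, p = 0.375, d = 0.520.
The smallest distance is between seq1 and seq2.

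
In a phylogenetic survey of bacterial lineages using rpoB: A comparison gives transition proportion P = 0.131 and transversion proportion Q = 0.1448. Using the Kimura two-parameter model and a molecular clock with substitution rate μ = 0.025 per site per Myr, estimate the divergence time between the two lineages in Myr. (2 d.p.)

6.93

Under the Kimura two-parameter model, d = −½ ln(1 − 2P − Q) − ¼ ln(1 − 2Q).
1 − 2P − Q = 0.5932, giving −½ ln(0.5932) = 0.261112.
1 − 2Q = 0.7104, giving −¼ ln(0.7104) = 0.085482.
d = 0.261112 + 0.085482 = 0.346594.
Under a molecular clock d = 2μt, so t = d/(2μ) = 0.346594 / (2 × 0.025) = 6.93 Myr.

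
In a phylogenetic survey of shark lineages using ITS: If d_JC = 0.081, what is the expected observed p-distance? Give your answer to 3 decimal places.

p = (3/4)(1 − e^(−4d/3)) = 0.75 × (1 − e^(-0.108)) = 0.75 × (1 − 0.897628) = 0.076779.

0.077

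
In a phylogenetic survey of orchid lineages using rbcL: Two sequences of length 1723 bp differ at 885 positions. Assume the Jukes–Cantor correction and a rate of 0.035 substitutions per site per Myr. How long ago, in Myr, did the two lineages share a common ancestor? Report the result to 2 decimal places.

p = 885/1723 ≈ 0.513639.
d = −(3/4) ln(1 − 4p/3) = −0.75 ln(1 − 0.684852) = −0.75 ln(0.315148)
  = −0.75 × (-1.154713) = 0.866035 substitutions/site.
Under a molecular clock d = 2μt, so t = d/(2μ) = 0.866035 / (2 × 0.035) = 12.37 Myr.

12.37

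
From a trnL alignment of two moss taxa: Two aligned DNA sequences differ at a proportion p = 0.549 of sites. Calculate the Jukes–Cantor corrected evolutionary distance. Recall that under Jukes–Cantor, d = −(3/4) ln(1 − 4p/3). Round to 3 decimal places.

0.988

d = −(3/4) ln(1 − 4p/3) = −0.75 ln(1 − 0.732) = −0.75 ln(0.268)
  = −0.75 × (-1.316768) = 0.987576 substitutions/site.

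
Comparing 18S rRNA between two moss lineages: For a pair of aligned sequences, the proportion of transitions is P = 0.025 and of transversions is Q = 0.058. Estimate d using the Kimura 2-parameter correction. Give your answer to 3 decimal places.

0.088

Under the Kimura two-parameter model, d = −½ ln(1 − 2P − Q) − ¼ ln(1 − 2Q).
1 − 2P − Q = 0.892, giving −½ ln(0.892) = 0.057145.
1 − 2Q = 0.884, giving −¼ ln(0.884) = 0.030825.
d = 0.057145 + 0.030825 = 0.087970.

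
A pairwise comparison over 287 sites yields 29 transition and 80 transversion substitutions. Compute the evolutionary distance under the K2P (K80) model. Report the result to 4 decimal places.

P = 29/287 ≈ 0.101045 and Q = 80/287 ≈ 0.278746.
Under the Kimura two-parameter model, d = −½ ln(1 − 2P − Q) − ¼ ln(1 − 2Q).
1 − 2P − Q = 0.519164, giving −½ ln(0.519164) = 0.327768.
1 − 2Q = 0.442508, giving −¼ ln(0.442508) = 0.203824.
d = 0.327768 + 0.203824 = 0.531592.

0.5316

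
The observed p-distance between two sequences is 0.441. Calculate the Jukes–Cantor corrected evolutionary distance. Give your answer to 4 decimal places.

d = −(3/4) ln(1 − 4p/3) = −0.75 ln(1 − 0.588) = −0.75 ln(0.412)
  = −0.75 × (-0.886732) = 0.665049 substitutions/site.

0.6650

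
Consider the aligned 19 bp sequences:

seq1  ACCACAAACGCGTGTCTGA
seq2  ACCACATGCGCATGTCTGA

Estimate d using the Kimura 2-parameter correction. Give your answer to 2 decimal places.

Of 19 sites, 2 differences are transitions and 1 are transversions, so P = 2/19 ≈ 0.105263 and Q = 1/19 ≈ 0.052632.
Under the Kimura two-parameter model, d = −½ ln(1 − 2P − Q) − ¼ ln(1 − 2Q).
1 − 2P − Q = 0.736842, giving −½ ln(0.736842) = 0.152691.
1 − 2Q = 0.894736, giving −¼ ln(0.894736) = 0.027807.
d = 0.152691 + 0.027807 = 0.180498.

0.18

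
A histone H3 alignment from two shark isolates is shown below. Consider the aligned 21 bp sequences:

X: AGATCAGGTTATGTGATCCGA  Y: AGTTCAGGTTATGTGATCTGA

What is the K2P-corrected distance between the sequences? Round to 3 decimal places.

0.102

Of 21 sites, 1 differences are transitions and 1 are transversions, so P = 1/21 ≈ 0.047619 and Q = 1/21 ≈ 0.047619.
Under the Kimura two-parameter model, d = −½ ln(1 − 2P − Q) − ¼ ln(1 − 2Q).
1 − 2P − Q = 0.857143, giving −½ ln(0.857143) = 0.077075.
1 − 2Q = 0.904762, giving −¼ ln(0.904762) = 0.025021.
d = 0.077075 + 0.025021 = 0.102096.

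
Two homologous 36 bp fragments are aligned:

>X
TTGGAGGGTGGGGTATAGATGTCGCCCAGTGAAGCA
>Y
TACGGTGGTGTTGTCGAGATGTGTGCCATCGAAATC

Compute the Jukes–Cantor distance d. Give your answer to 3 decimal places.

The sequences differ at 16 of 36 sites, so p = 16/36 ≈ 0.444444.
d = −(3/4) ln(1 − 4p/3) = −0.75 ln(1 − 0.592592) = −0.75 ln(0.407408)
  = −0.75 × (-0.897940) = 0.673455 substitutions/site.

0.673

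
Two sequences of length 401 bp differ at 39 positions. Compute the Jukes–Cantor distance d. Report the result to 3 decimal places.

0.104

p = 39/401 ≈ 0.097257.
d = −(3/4) ln(1 − 4p/3) = −0.75 ln(1 − 0.129676) = −0.75 ln(0.870324)
  = −0.75 × (-0.138890) = 0.104168 substitutions/site.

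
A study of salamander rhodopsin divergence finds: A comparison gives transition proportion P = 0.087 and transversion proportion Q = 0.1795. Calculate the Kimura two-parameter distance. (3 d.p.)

Under the Kimura two-parameter model, d = −½ ln(1 − 2P − Q) − ¼ ln(1 − 2Q).
1 − 2P − Q = 0.6465, giving −½ ln(0.6465) = 0.218091.
1 − 2Q = 0.641, giving −¼ ln(0.641) = 0.111181.
d = 0.218091 + 0.111181 = 0.329272.

0.329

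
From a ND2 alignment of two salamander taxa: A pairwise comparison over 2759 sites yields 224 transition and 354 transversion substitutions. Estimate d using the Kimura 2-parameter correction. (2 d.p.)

0.25

P = 224/2759 ≈ 0.081189 and Q = 354/2759 ≈ 0.128307.
Under the Kimura two-parameter model, d = −½ ln(1 − 2P − Q) − ¼ ln(1 − 2Q).
1 − 2P − Q = 0.709315, giving −½ ln(0.709315) = 0.171728.
1 − 2Q = 0.743386, giving −¼ ln(0.743386) = 0.074135.
d = 0.171728 + 0.074135 = 0.245863.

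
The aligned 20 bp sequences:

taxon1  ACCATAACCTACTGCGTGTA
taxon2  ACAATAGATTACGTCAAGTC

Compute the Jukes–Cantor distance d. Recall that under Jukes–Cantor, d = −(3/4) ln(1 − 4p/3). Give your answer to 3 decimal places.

0.687

The sequences differ at 9 of 20 sites (3, 7, 8, 9, 13, 14, 16, 17, 20), so p = 9/20 = 0.45.
d = −(3/4) ln(1 − 4p/3) = −0.75 ln(1 − 0.6) = −0.75 ln(0.4)
  = −0.75 × (-0.916291) = 0.687218 substitutions/site.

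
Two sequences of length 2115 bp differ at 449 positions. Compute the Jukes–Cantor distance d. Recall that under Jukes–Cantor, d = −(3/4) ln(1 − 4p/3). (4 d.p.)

p = 449/2115 ≈ 0.212293.
d = −(3/4) ln(1 − 4p/3) = −0.75 ln(1 − 0.283057) = −0.75 ln(0.716943)
  = −0.75 × (-0.332759) = 0.249569 substitutions/site.

0.2496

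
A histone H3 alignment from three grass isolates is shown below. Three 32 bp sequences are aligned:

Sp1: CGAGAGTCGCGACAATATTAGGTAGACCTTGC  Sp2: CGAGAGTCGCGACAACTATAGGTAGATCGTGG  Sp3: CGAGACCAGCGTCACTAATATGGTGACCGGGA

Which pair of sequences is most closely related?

Sp1–Sp2: 6/32 differ, p = 0.188, d = 0.216.
Sp1–Sp3: 12/32 differ, p = 0.375, d = 0.520.
Sp2–Sp3: 13/32 differ, p = 0.406, d = 0.585.
The smallest distance is between Sp1 and Sp2.

Sp1 and Sp2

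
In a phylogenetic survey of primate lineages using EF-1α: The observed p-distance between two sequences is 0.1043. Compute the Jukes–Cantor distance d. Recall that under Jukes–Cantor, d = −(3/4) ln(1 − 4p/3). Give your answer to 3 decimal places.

0.112

d = −(3/4) ln(1 − 4p/3) = −0.75 ln(1 − 0.139067) = −0.75 ln(0.860933)
  = −0.75 × (-0.149739) = 0.112304 substitutions/site.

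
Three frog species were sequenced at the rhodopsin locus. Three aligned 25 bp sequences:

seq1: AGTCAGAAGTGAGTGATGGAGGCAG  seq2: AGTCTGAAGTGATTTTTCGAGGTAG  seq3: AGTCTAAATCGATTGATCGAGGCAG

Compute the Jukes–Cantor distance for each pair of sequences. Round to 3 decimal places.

seq1–seq2: 6/25 sites differ → p = 0.24, d = −0.75 ln(1 − 0.32) = 0.289247 ≈ 0.289.
seq1–seq3: 6/25 sites differ → p = 0.24, d = −0.75 ln(1 − 0.32) = 0.289247 ≈ 0.289.
seq2–seq3: 6/25 sites differ → p = 0.24, d = −0.75 ln(1 − 0.32) = 0.289247 ≈ 0.289.

d(seq1,seq2) = 0.289, d(seq1,seq3) = 0.289, d(seq2,seq3) = 0.289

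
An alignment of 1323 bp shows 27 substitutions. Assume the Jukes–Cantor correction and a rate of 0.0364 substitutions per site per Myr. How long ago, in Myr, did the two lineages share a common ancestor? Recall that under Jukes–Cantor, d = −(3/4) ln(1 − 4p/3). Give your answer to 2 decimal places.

p = 27/1323 ≈ 0.020408.
d = −(3/4) ln(1 − 4p/3) = −0.75 ln(1 − 0.027211) = −0.75 ln(0.972789)
  = −0.75 × (-0.027588) = 0.020691 substitutions/site.
Under a molecular clock d = 2μt, so t = d/(2μ) = 0.020691 / (2 × 0.0364) = 0.28 Myr.

0.28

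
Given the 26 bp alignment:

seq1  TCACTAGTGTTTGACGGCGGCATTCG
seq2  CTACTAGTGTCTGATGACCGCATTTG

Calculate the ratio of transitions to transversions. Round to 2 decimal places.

Transitions are A↔G and C↔T; transversions are all other mismatches.
Transitions: 6. Transversions: 1.
R = 6/1 = 6.00.

6.00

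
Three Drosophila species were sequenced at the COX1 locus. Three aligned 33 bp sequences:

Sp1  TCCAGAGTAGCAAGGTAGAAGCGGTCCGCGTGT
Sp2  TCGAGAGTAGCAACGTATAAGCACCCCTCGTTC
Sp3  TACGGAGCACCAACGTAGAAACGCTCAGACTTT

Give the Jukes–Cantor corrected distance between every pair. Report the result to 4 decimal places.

d(Sp1,Sp2) = 0.3390, d(Sp1,Sp3) = 0.4408, d(Sp2,Sp3) = 0.6254

Sp1–Sp2: 9/33 sites differ → p ≈ 0.272727, d = −0.75 ln(1 − 0.363636) = 0.338988 ≈ 0.3390.
Sp1–Sp3: 11/33 sites differ → p ≈ 0.333333, d = −0.75 ln(1 − 0.444444) = 0.440839 ≈ 0.4408.
Sp2–Sp3: 14/33 sites differ → p ≈ 0.424242, d = −0.75 ln(1 − 0.565656) = 0.625439 ≈ 0.6254.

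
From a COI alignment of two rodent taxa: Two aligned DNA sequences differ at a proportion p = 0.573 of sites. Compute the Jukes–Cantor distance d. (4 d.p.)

1.0829

d = −(3/4) ln(1 − 4p/3) = −0.75 ln(1 − 0.764) = −0.75 ln(0.236)
  = −0.75 × (-1.443923) = 1.082942 substitutions/site.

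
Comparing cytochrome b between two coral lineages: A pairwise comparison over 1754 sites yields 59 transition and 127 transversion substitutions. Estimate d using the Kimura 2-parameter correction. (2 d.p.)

0.11

P = 59/1754 ≈ 0.033637 and Q = 127/1754 ≈ 0.072406.
Under the Kimura two-parameter model, d = −½ ln(1 − 2P − Q) − ¼ ln(1 − 2Q).
1 − 2P − Q = 0.86032, giving −½ ln(0.86032) = 0.075225.
1 − 2Q = 0.855188, giving −¼ ln(0.855188) = 0.039108.
d = 0.075225 + 0.039108 = 0.114333.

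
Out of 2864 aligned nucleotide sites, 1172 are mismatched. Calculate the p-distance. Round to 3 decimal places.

p = 1172/2864 = 0.409217… ≈ 0.409 (to 3 d.p.).

0.409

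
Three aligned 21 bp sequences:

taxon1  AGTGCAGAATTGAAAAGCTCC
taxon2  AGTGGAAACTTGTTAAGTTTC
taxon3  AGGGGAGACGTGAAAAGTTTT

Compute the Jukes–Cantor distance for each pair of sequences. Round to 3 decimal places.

d(taxon1,taxon2) = 0.441, d(taxon1,taxon3) = 0.441, d(taxon2,taxon3) = 0.360

taxon1–taxon2: 7/21 sites differ → p ≈ 0.333333, d = −0.75 ln(1 − 0.444444) = 0.440839 ≈ 0.441.
taxon1–taxon3: 7/21 sites differ → p ≈ 0.333333, d = −0.75 ln(1 − 0.444444) = 0.440839 ≈ 0.441.
taxon2–taxon3: 6/21 sites differ → p ≈ 0.285714, d = −0.75 ln(1 − 0.380952) = 0.359679 ≈ 0.360.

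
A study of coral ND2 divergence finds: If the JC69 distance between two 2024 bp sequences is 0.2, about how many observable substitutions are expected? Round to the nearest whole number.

355

Invert JC69: p = (3/4)(1 − e^(−4d/3)) = 0.75 × (1 − e^(-0.266667)) = 0.75 × (1 − 0.765928) = 0.175554.
Expected differing sites = pL ≈ 0.175554 × 2024 = 355.321296 ≈ 355.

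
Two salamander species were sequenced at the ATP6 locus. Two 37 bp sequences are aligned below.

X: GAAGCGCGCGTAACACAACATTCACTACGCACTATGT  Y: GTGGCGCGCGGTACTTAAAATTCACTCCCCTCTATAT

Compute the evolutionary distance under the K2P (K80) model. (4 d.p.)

0.3793

Of 37 sites, 3 differences are transitions and 8 are transversions, so P = 3/37 ≈ 0.081081 and Q = 8/37 ≈ 0.216216.
Under the Kimura two-parameter model, d = −½ ln(1 − 2P − Q) − ¼ ln(1 − 2Q).
1 − 2P − Q = 0.621622, giving −½ ln(0.621622) = 0.237712.
1 − 2Q = 0.567568, giving −¼ ln(0.567568) = 0.141599.
d = 0.237712 + 0.141599 = 0.379311.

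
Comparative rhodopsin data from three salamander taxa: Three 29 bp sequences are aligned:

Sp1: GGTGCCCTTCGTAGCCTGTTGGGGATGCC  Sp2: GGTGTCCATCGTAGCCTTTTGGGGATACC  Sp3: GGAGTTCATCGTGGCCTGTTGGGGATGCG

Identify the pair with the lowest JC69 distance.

Sp1–Sp2: 4/29 differ, p = 0.138, d = 0.152.
Sp1–Sp3: 6/29 differ, p = 0.207, d = 0.242.
Sp2–Sp3: 6/29 differ, p = 0.207, d = 0.242.
The smallest distance is between Sp1 and Sp2.

Sp1 and Sp2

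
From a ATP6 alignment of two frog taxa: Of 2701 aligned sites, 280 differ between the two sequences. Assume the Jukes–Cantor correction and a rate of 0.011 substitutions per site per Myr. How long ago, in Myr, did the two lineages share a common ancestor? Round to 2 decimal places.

5.07

p = 280/2701 ≈ 0.103665.
d = −(3/4) ln(1 − 4p/3) = −0.75 ln(1 − 0.13822) = −0.75 ln(0.86178)
  = −0.75 × (-0.148755) = 0.111566 substitutions/site.
Under a molecular clock d = 2μt, so t = d/(2μ) = 0.111566 / (2 × 0.011) = 5.07 Myr.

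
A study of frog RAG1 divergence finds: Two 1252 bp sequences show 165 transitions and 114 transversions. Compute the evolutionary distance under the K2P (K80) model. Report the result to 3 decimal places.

P = 165/1252 ≈ 0.131789 and Q = 114/1252 ≈ 0.091054.
Under the Kimura two-parameter model, d = −½ ln(1 − 2P − Q) − ¼ ln(1 − 2Q).
1 − 2P − Q = 0.645368, giving −½ ln(0.645368) = 0.218967.
1 − 2Q = 0.817892, giving −¼ ln(0.817892) = 0.050256.
d = 0.218967 + 0.050256 = 0.269223.

0.269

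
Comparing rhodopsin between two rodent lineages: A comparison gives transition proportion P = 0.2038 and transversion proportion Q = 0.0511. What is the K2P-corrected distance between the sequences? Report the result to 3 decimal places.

0.334

Under the Kimura two-parameter model, d = −½ ln(1 − 2P − Q) − ¼ ln(1 − 2Q).
1 − 2P − Q = 0.5413, giving −½ ln(0.5413) = 0.306891.
1 − 2Q = 0.8978, giving −¼ ln(0.8978) = 0.026952.
d = 0.306891 + 0.026952 = 0.333843.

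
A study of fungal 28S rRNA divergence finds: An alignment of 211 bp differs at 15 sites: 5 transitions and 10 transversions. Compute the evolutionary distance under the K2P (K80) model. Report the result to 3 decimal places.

P = 5/211 ≈ 0.023697 and Q = 10/211 ≈ 0.047393.
Under the Kimura two-parameter model, d = −½ ln(1 − 2P − Q) − ¼ ln(1 − 2Q).
1 − 2P − Q = 0.905213, giving −½ ln(0.905213) = 0.049793.
1 − 2Q = 0.905214, giving −¼ ln(0.905214) = 0.024896.
d = 0.049793 + 0.024896 = 0.074689.

0.075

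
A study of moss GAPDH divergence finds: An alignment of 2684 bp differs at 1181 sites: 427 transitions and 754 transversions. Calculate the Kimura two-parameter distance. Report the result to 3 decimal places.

0.663

P = 427/2684 ≈ 0.159091 and Q = 754/2684 ≈ 0.280924.
Under the Kimura two-parameter model, d = −½ ln(1 − 2P − Q) − ¼ ln(1 − 2Q).
1 − 2P − Q = 0.400894, giving −½ ln(0.400894) = 0.457029.
1 − 2Q = 0.438152, giving −¼ ln(0.438152) = 0.206297.
d = 0.457029 + 0.206297 = 0.663326.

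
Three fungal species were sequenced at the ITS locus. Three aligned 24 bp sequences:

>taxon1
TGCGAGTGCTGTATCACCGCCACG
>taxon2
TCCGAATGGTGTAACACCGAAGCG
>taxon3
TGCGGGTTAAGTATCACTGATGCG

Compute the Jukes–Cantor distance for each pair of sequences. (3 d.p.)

taxon1–taxon2: 7/24 sites differ → p ≈ 0.291667, d = −0.75 ln(1 − 0.388889) = 0.369358 ≈ 0.369.
taxon1–taxon3: 8/24 sites differ → p ≈ 0.333333, d = −0.75 ln(1 − 0.444444) = 0.440839 ≈ 0.441.
taxon2–taxon3: 9/24 sites differ → p = 0.375, d = −0.75 ln(1 − 0.5) = 0.519860 ≈ 0.520.

d(taxon1,taxon2) = 0.369, d(taxon1,taxon3) = 0.441, d(taxon2,taxon3) = 0.520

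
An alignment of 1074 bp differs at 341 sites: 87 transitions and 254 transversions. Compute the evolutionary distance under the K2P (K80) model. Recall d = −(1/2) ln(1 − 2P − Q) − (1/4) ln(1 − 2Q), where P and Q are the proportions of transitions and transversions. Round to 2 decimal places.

0.41

P = 87/1074 ≈ 0.081006 and Q = 254/1074 ≈ 0.236499.
Under the Kimura two-parameter model, d = −½ ln(1 − 2P − Q) − ¼ ln(1 − 2Q).
1 − 2P − Q = 0.601489, giving −½ ln(0.601489) = 0.254174.
1 − 2Q = 0.527002, giving −¼ ln(0.527002) = 0.160138.
d = 0.254174 + 0.160138 = 0.414312.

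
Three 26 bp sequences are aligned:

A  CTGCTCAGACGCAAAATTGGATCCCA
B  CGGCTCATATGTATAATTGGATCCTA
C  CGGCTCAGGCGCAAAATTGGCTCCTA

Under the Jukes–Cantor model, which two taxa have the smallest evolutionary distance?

A–B: 6/26 differ, p = 0.231, d = 0.276.
A–C: 4/26 differ, p = 0.154, d = 0.172.
B–C: 6/26 differ, p = 0.231, d = 0.276.
The smallest distance is between A and C.

A and C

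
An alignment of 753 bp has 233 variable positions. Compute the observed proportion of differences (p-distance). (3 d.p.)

p = 233/753 = 0.309428… ≈ 0.309 (to 3 d.p.).

0.309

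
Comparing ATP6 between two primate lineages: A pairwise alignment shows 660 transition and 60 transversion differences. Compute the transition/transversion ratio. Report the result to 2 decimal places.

R = 660/60 = 11.00.

11.00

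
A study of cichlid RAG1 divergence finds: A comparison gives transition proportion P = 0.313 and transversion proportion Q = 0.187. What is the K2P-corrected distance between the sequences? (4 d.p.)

0.9554

Under the Kimura two-parameter model, d = −½ ln(1 − 2P − Q) − ¼ ln(1 − 2Q).
1 − 2P − Q = 0.187, giving −½ ln(0.187) = 0.838323.
1 − 2Q = 0.626, giving −¼ ln(0.626) = 0.117101.
d = 0.838323 + 0.117101 = 0.955424.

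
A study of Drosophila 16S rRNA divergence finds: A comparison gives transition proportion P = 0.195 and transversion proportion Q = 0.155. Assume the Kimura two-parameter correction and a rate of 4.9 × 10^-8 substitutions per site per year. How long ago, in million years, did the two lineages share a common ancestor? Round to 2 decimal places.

4.96

Under the Kimura two-parameter model, d = −½ ln(1 − 2P − Q) − ¼ ln(1 − 2Q).
1 − 2P − Q = 0.455, giving −½ ln(0.455) = 0.393729.
1 − 2Q = 0.69, giving −¼ ln(0.69) = 0.092766.
d = 0.393729 + 0.092766 = 0.486495.
Under a molecular clock d = 2μt, so t = d/(2μ) = 0.486495 / (2 × 4.9 × 10^-8) = 4.96 million years.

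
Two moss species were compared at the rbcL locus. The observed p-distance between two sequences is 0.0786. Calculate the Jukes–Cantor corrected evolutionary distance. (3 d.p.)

d = −(3/4) ln(1 − 4p/3) = −0.75 ln(1 − 0.1048) = −0.75 ln(0.8952)
  = −0.75 × (-0.110708) = 0.083031 substitutions/site.

0.083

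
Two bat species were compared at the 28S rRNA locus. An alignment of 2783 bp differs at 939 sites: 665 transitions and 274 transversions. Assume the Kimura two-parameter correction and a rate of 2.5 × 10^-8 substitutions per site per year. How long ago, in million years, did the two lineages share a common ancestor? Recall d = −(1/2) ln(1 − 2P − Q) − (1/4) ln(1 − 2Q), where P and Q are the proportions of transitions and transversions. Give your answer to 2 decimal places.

9.69

P = 665/2783 ≈ 0.238951 and Q = 274/2783 ≈ 0.098455.
Under the Kimura two-parameter model, d = −½ ln(1 − 2P − Q) − ¼ ln(1 − 2Q).
1 − 2P − Q = 0.423643, giving −½ ln(0.423643) = 0.429432.
1 − 2Q = 0.80309, giving −¼ ln(0.80309) = 0.054822.
d = 0.429432 + 0.054822 = 0.484254.
Under a molecular clock d = 2μt, so t = d/(2μ) = 0.484254 / (2 × 2.5 × 10^-8) = 9.69 million years.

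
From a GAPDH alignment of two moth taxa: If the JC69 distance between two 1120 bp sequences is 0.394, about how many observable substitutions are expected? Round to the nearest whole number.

343

Invert JC69: p = (3/4)(1 − e^(−4d/3)) = 0.75 × (1 − e^(-0.525333)) = 0.75 × (1 − 0.591358) = 0.306482.
Expected differing sites = pL ≈ 0.306482 × 1120 = 343.25984 ≈ 343.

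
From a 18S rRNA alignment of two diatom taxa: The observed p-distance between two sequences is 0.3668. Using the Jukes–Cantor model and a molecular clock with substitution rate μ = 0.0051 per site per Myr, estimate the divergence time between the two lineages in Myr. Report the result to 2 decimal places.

49.38

d = −(3/4) ln(1 − 4p/3) = −0.75 ln(1 − 0.489067) = −0.75 ln(0.510933)
  = −0.75 × (-0.671517) = 0.503638 substitutions/site.
Under a molecular clock d = 2μt, so t = d/(2μ) = 0.503638 / (2 × 0.0051) = 49.38 Myr.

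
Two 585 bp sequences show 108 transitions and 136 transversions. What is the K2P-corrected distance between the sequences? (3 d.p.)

0.617

P = 108/585 ≈ 0.184615 and Q = 136/585 ≈ 0.232479.
Under the Kimura two-parameter model, d = −½ ln(1 − 2P − Q) − ¼ ln(1 − 2Q).
1 − 2P − Q = 0.398291, giving −½ ln(0.398291) = 0.460286.
1 − 2Q = 0.535042, giving −¼ ln(0.535042) = 0.156353.
d = 0.460286 + 0.156353 = 0.616639.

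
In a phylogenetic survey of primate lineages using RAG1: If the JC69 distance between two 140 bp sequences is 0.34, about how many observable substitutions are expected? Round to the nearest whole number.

Invert JC69: p = (3/4)(1 − e^(−4d/3)) = 0.75 × (1 − e^(-0.453333)) = 0.75 × (1 − 0.635506) = 0.273371.
Expected differing sites = pL ≈ 0.273371 × 140 = 38.27194 ≈ 38.

38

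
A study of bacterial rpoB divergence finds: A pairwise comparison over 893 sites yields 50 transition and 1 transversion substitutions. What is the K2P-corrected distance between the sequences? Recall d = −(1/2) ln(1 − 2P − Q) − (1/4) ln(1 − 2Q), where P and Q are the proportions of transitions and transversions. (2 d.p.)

0.06

P = 50/893 ≈ 0.055991 and Q = 1/893 ≈ 0.00112.
Under the Kimura two-parameter model, d = −½ ln(1 − 2P − Q) − ¼ ln(1 − 2Q).
1 − 2P − Q = 0.886898, giving −½ ln(0.886898) = 0.060013.
1 − 2Q = 0.99776, giving −¼ ln(0.99776) = 0.000561.
d = 0.060013 + 0.000561 = 0.060574.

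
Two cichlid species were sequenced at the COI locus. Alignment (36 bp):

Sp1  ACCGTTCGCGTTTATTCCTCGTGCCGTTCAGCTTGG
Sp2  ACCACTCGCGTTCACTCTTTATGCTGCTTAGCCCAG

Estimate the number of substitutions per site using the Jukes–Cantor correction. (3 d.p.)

0.493

The sequences differ at 13 of 36 sites, so p = 13/36 ≈ 0.361111.
d = −(3/4) ln(1 − 4p/3) = −0.75 ln(1 − 0.481481) = −0.75 ln(0.518519)
  = −0.75 × (-0.656779) = 0.492584 substitutions/site.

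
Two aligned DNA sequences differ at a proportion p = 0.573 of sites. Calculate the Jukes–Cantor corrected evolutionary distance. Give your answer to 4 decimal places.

d = −(3/4) ln(1 − 4p/3) = −0.75 ln(1 − 0.764) = −0.75 ln(0.236)
  = −0.75 × (-1.443923) = 1.082942 substitutions/site.

1.0829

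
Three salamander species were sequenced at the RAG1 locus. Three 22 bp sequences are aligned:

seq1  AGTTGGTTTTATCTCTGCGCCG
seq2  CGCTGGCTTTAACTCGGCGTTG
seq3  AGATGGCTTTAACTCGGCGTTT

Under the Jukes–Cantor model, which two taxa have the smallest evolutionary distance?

seq2 and seq3

seq1–seq2: 7/22 differ, p = 0.318, d = 0.414.
seq1–seq3: 7/22 differ, p = 0.318, d = 0.414.
seq2–seq3: 3/22 differ, p = 0.136, d = 0.151.
The smallest distance is between seq2 and seq3.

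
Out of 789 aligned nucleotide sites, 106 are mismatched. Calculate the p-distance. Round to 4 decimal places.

p = 106/789 = 0.134347… ≈ 0.1343 (to 4 d.p.).

0.1343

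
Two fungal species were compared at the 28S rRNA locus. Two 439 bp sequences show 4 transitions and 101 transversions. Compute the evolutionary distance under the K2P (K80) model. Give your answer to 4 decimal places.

0.2968

P = 4/439 ≈ 0.009112 and Q = 101/439 ≈ 0.230068.
Under the Kimura two-parameter model, d = −½ ln(1 − 2P − Q) − ¼ ln(1 − 2Q).
1 − 2P − Q = 0.751708, giving −½ ln(0.751708) = 0.142704.
1 − 2Q = 0.539864, giving −¼ ln(0.539864) = 0.154110.
d = 0.142704 + 0.154110 = 0.296814.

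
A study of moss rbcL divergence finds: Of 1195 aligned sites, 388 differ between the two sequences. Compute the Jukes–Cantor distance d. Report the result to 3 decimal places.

p = 388/1195 ≈ 0.324686.
d = −(3/4) ln(1 − 4p/3) = −0.75 ln(1 − 0.432915) = −0.75 ln(0.567085)
  = −0.75 × (-0.567246) = 0.425435 substitutions/site.

0.425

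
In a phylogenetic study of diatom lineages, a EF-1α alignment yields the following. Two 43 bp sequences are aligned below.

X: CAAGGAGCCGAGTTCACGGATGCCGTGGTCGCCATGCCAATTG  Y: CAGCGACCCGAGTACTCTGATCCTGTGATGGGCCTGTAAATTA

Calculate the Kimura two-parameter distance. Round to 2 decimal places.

Of 43 sites, 5 differences are transitions and 10 are transversions, so P = 5/43 ≈ 0.116279 and Q = 10/43 ≈ 0.232558.
Under the Kimura two-parameter model, d = −½ ln(1 − 2P − Q) − ¼ ln(1 − 2Q).
1 − 2P − Q = 0.534884, giving −½ ln(0.534884) = 0.312853.
1 − 2Q = 0.534884, giving −¼ ln(0.534884) = 0.156426.
d = 0.312853 + 0.156426 = 0.469279.

0.47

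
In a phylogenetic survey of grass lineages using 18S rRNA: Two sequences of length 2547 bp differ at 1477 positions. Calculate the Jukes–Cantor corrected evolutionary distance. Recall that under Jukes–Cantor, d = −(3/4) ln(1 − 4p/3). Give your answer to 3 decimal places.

1.113

p = 1477/2547 ≈ 0.579898.
d = −(3/4) ln(1 − 4p/3) = −0.75 ln(1 − 0.773197) = −0.75 ln(0.226803)
  = −0.75 × (-1.483673) = 1.112755 substitutions/site.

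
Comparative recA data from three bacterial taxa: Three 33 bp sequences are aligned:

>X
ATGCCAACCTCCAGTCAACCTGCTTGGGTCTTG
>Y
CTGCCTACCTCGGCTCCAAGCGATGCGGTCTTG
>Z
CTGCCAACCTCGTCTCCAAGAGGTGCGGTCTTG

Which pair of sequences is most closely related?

Y and Z

X–Y: 12/33 differ, p = 0.364, d = 0.497.
X–Z: 11/33 differ, p = 0.333, d = 0.441.
Y–Z: 4/33 differ, p = 0.121, d = 0.132.
The smallest distance is between Y and Z.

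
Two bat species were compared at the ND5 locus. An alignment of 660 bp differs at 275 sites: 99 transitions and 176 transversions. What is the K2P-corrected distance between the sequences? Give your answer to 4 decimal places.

0.6087

P = 99/660 = 0.15 and Q = 176/660 ≈ 0.266667.
Under the Kimura two-parameter model, d = −½ ln(1 − 2P − Q) − ¼ ln(1 − 2Q).
1 − 2P − Q = 0.433333, giving −½ ln(0.433333) = 0.418124.
1 − 2Q = 0.466666, giving −¼ ln(0.466666) = 0.190535.
d = 0.418124 + 0.190535 = 0.608659.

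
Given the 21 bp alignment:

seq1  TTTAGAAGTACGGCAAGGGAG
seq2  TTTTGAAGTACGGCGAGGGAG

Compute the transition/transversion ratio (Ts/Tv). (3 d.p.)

1.000

Transitions are A↔G and C↔T; transversions are all other mismatches.
Transitions: 1. Transversions: 1.
R = 1/1 = 1.000.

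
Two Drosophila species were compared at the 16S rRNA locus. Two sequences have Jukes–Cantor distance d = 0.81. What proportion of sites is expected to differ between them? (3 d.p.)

0.495

p = (3/4)(1 − e^(−4d/3)) = 0.75 × (1 − e^(-1.08)) = 0.75 × (1 − 0.339596) = 0.495303.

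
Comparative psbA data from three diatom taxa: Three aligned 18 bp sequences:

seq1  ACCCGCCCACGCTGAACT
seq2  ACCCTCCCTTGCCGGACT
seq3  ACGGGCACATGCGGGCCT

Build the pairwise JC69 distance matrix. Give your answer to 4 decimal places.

seq1–seq2: 5/18 sites differ → p ≈ 0.277778, d = −0.75 ln(1 − 0.370371) = 0.346968 ≈ 0.3470.
seq1–seq3: 7/18 sites differ → p ≈ 0.388889, d = −0.75 ln(1 − 0.518519) = 0.548166 ≈ 0.5482.
seq2–seq3: 7/18 sites differ → p ≈ 0.388889, d = −0.75 ln(1 − 0.518519) = 0.548166 ≈ 0.5482.

d(seq1,seq2) = 0.3470, d(seq1,seq3) = 0.5482, d(seq2,seq3) = 0.5482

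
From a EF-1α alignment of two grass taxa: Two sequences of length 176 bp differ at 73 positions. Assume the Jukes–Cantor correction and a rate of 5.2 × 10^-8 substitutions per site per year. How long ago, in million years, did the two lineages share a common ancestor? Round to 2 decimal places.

5.81

p = 73/176 ≈ 0.414773.
d = −(3/4) ln(1 − 4p/3) = −0.75 ln(1 − 0.553031) = −0.75 ln(0.446969)
  = −0.75 × (-0.805266) = 0.603950 substitutions/site.
Under a molecular clock d = 2μt, so t = d/(2μ) = 0.603950 / (2 × 5.2 × 10^-8) = 5.81 million years.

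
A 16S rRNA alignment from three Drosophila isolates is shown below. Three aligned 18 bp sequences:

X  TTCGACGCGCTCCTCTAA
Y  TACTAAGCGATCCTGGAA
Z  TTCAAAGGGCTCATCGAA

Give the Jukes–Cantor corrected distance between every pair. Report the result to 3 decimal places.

d(X,Y) = 0.441, d(X,Z) = 0.347, d(Y,Z) = 0.441

X–Y: 6/18 sites differ → p ≈ 0.333333, d = −0.75 ln(1 − 0.444444) = 0.440839 ≈ 0.441.
X–Z: 5/18 sites differ → p ≈ 0.277778, d = −0.75 ln(1 − 0.370371) = 0.346968 ≈ 0.347.
Y–Z: 6/18 sites differ → p ≈ 0.333333, d = −0.75 ln(1 − 0.444444) = 0.440839 ≈ 0.441.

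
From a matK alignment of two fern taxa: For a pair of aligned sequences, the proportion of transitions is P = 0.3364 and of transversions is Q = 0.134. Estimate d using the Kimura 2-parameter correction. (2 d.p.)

Under the Kimura two-parameter model, d = −½ ln(1 − 2P − Q) − ¼ ln(1 − 2Q).
1 − 2P − Q = 0.1932, giving −½ ln(0.1932) = 0.822015.
1 − 2Q = 0.732, giving −¼ ln(0.732) = 0.077994.
d = 0.822015 + 0.077994 = 0.900009.

0.90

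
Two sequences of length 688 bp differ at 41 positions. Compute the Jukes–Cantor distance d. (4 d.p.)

0.0621

p = 41/688 ≈ 0.059593.
d = −(3/4) ln(1 − 4p/3) = −0.75 ln(1 − 0.079457) = −0.75 ln(0.920543)
  = −0.75 × (-0.082792) = 0.062094 substitutions/site.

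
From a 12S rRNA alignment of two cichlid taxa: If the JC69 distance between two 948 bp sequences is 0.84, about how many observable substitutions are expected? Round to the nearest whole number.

479

Invert JC69: p = (3/4)(1 − e^(−4d/3)) = 0.75 × (1 − e^(-1.12)) = 0.75 × (1 − 0.326280) = 0.505290.
Expected differing sites = pL ≈ 0.505290 × 948 = 479.01492 ≈ 479.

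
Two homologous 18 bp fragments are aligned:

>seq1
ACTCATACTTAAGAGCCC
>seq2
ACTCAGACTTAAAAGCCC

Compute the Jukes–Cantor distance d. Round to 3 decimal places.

0.120

The sequences differ at 2 of 18 sites (6, 13), so p = 2/18 ≈ 0.111111.
d = −(3/4) ln(1 − 4p/3) = −0.75 ln(1 − 0.148148) = −0.75 ln(0.851852)
  = −0.75 × (-0.160342) = 0.120257 substitutions/site.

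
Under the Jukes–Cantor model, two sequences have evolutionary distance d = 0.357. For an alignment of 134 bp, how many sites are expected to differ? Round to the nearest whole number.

Invert JC69: p = (3/4)(1 − e^(−4d/3)) = 0.75 × (1 − e^(-0.476)) = 0.75 × (1 − 0.621263) = 0.284053.
Expected differing sites = pL ≈ 0.284053 × 134 = 38.063102 ≈ 38.

38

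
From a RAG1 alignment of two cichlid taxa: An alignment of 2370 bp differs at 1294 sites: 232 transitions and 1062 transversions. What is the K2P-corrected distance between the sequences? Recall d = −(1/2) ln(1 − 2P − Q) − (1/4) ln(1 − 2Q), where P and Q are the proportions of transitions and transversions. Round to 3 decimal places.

P = 232/2370 ≈ 0.09789 and Q = 1062/2370 ≈ 0.448101.
Under the Kimura two-parameter model, d = −½ ln(1 − 2P − Q) − ¼ ln(1 − 2Q).
1 − 2P − Q = 0.356119, giving −½ ln(0.356119) = 0.516245.
1 − 2Q = 0.103798, giving −¼ ln(0.103798) = 0.566327.
d = 0.516245 + 0.566327 = 1.082572.

1.083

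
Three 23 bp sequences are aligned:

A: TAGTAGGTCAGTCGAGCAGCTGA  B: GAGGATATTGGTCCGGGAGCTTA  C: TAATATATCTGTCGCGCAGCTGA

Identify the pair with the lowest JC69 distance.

A and C

A–B: 10/23 differ, p = 0.435, d = 0.650.
A–C: 5/23 differ, p = 0.217, d = 0.257.
B–C: 9/23 differ, p = 0.391, d = 0.553.
The smallest distance is between A and C.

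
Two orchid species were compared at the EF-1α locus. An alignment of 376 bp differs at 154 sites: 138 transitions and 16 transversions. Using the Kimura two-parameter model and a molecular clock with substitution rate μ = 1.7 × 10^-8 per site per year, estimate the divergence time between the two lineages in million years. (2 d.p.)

P = 138/376 ≈ 0.367021 and Q = 16/376 ≈ 0.042553.
Under the Kimura two-parameter model, d = −½ ln(1 − 2P − Q) − ¼ ln(1 − 2Q).
1 − 2P − Q = 0.223405, giving −½ ln(0.223405) = 0.749385.
1 − 2Q = 0.914894, giving −¼ ln(0.914894) = 0.022237.
d = 0.749385 + 0.022237 = 0.771622.
Under a molecular clock d = 2μt, so t = d/(2μ) = 0.771622 / (2 × 1.7 × 10^-8) = 22.69 million years.

22.69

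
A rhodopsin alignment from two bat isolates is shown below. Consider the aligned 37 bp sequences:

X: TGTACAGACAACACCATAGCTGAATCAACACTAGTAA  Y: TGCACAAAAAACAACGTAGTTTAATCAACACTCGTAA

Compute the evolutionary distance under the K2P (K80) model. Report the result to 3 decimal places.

Of 37 sites, 4 differences are transitions and 4 are transversions, so P = 4/37 ≈ 0.108108 and Q = 4/37 ≈ 0.108108.
Under the Kimura two-parameter model, d = −½ ln(1 − 2P − Q) − ¼ ln(1 − 2Q).
1 − 2P − Q = 0.675676, giving −½ ln(0.675676) = 0.196021.
1 − 2Q = 0.783784, giving −¼ ln(0.783784) = 0.060905.
d = 0.196021 + 0.060905 = 0.256926.

0.257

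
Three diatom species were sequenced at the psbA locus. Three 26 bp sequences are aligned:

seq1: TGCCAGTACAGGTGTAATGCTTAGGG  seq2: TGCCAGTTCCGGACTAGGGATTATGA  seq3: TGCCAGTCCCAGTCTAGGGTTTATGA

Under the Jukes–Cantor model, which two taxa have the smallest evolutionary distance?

seq2 and seq3

seq1–seq2: 9/26 differ, p = 0.346, d = 0.464.
seq1–seq3: 9/26 differ, p = 0.346, d = 0.464.
seq2–seq3: 4/26 differ, p = 0.154, d = 0.172.
The smallest distance is between seq2 and seq3.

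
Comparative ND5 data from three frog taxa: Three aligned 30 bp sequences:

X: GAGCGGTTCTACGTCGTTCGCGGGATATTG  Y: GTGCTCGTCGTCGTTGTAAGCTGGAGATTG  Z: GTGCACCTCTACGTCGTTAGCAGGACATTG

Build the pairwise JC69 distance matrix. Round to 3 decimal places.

d(X,Y) = 0.503, d(X,Z) = 0.280, d(Y,Z) = 0.330

X–Y: 11/30 sites differ → p ≈ 0.366667, d = −0.75 ln(1 − 0.488889) = 0.503376 ≈ 0.503.
X–Z: 7/30 sites differ → p ≈ 0.233333, d = −0.75 ln(1 − 0.311111) = 0.279506 ≈ 0.280.
Y–Z: 8/30 sites differ → p ≈ 0.266667, d = −0.75 ln(1 − 0.355556) = 0.329526 ≈ 0.330.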